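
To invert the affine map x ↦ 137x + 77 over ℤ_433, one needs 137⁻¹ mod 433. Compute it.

Extended Euclidean algorithm:
433 = 3·137 + 22
137 = 6·22 + 5
22 = 4·5 + 2
5 = 2·2 + 1
2 = 2·1 + 0
Since gcd(137, 433) = 1, back-substitute to write 1 as a combination:
1 = 5 − 2·2
1 = −2·22 + 9·5
1 = 9·137 − 56·22
1 = −56·433 + 177·137
So 137·177 ≡ 1 (mod 433).

177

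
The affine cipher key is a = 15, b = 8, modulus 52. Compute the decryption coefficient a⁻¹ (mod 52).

7

Run Euclid on (52, 15):
52 = 3·15 + 7
15 = 2·7 + 1
7 = 7·1 + 0
gcd = 1, so the inverse exists. Back-substitute:
1 = 15 − 2·7
1 = −2·52 + 7·15
So 15·7 ≡ 1 (mod 52).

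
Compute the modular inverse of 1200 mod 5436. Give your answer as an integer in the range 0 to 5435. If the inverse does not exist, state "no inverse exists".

Euclidean algorithm on 5436, 1200:
5436 = 4·1200 + 636
1200 = 1·636 + 564
636 = 1·564 + 72
564 = 7·72 + 60
72 = 1·60 + 12
60 = 5·12 + 0
gcd(1200, 5436) = 12 ≠ 1, so 1200 has no multiplicative inverse modulo 5436.

no inverse exists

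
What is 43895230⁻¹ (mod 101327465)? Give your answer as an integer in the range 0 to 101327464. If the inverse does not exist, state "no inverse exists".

Compute gcd(43895230, 101327465):
101327465 = 2*43895230 + 13537005
43895230 = 3*13537005 + 3284215
13537005 = 4*3284215 + 400145
3284215 = 8*400145 + 83055
400145 = 4*83055 + 67925
83055 = 1*67925 + 15130
67925 = 4*15130 + 7405
15130 = 2*7405 + 320
7405 = 23*320 + 45
320 = 7*45 + 5
45 = 9*5 + 0
The gcd is 5, not 1, hence no inverse exists.

no inverse exists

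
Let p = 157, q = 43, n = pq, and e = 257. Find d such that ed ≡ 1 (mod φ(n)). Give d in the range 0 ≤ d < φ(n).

φ(n) = (p−1)(q−1) = 156·42 = 6552.
Need d with 257·d ≡ 1 (mod 6552). Apply the extended Euclidean algorithm:
6552 = 25×257 + 127
257 = 2×127 + 3
127 = 42×3 + 1
3 = 3×1 + 0
Back-substitute:
1 = 127 − 42·3
1 = −42·257 + 85·127
1 = 85·6552 − 2167·257
So 257·(-2167) ≡ 1 (mod 6552), hence d ≡ -2167 ≡ 4385 (mod 6552).

4385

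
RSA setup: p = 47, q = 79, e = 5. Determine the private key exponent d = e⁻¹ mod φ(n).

φ(n) = (p−1)(q−1) = 46·78 = 3588.
Need d with 5·d ≡ 1 (mod 3588). Apply the extended Euclidean algorithm:
3588 = 717*5 + 3
5 = 1*3 + 2
3 = 1*2 + 1
2 = 2*1 + 0
Back-substitute:
1 = 3 − 2
1 = −5 + 2·3
1 = 2·3588 − 1435·5
So 5·(-1435) ≡ 1 (mod 3588), hence d ≡ -1435 ≡ 2153 (mod 3588).

2153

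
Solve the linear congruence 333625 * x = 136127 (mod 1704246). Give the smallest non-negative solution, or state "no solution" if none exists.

First find gcd(333625, 1704246):
1704246 = 5×333625 + 36121
333625 = 9×36121 + 8536
36121 = 4×8536 + 1977
8536 = 4×1977 + 628
1977 = 3×628 + 93
628 = 6×93 + 70
93 = 1×70 + 23
70 = 3×23 + 1
23 = 23×1 + 0
gcd = 1, so a unique solution mod 1704246 exists.
Back-substitute for the Bézout coefficients:
1 = 70 − 3·23
1 = −3·93 + 4·70
1 = 4·628 − 27·93
1 = −27·1977 + 85·628
1 = 85·8536 − 367·1977
1 = −367·36121 + 1553·8536
1 = 1553·333625 − 14344·36121
1 = −14344·1704246 + 73273·333625
So 333625·(73273) ≡ 1 (mod 1704246), giving 333625⁻¹ ≡ 73273.
x ≡ 333625⁻¹·136127 ≡ 73273·136127 ≡ 1186079 (mod 1704246).

1186079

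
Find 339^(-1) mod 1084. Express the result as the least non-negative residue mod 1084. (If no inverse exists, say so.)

275

Apply the Euclidean algorithm to 1084 and 339:
1084 = 3*339 + 67
339 = 5*67 + 4
67 = 16*4 + 3
4 = 1*3 + 1
3 = 3*1 + 0
The gcd is 1. Working backward:
1 = 4 − 3
1 = −67 + 17·4
1 = 17·339 − 86·67
1 = −86·1084 + 275·339
So 339·275 ≡ 1 (mod 1084).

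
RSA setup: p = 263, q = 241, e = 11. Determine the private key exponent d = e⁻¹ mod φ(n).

φ(n) = (p−1)(q−1) = 262·240 = 62880.
Need d with 11·d ≡ 1 (mod 62880). Apply the extended Euclidean algorithm:
62880 = 5716*11 + 4
11 = 2*4 + 3
4 = 1*3 + 1
3 = 3*1 + 0
Back-substitute:
1 = 4 − 3
1 = −11 + 3·4
1 = 3·62880 − 17149·11
So 11·(-17149) ≡ 1 (mod 62880), hence d ≡ -17149 ≡ 45731 (mod 62880).

45731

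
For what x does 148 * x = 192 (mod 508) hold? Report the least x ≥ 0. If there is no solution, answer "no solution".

118

First find gcd(148, 508):
508 = 3·148 + 64
148 = 2·64 + 20
64 = 3·20 + 4
20 = 5·4 + 0
gcd = 4 and 4 | 192, so solutions exist. Divide through by 4: 37x ≡ 48 (mod 127).
Now find 37⁻¹ mod 127:
127 = 3×37 + 16
37 = 2×16 + 5
16 = 3×5 + 1
5 = 5×1 + 0
Back-substitute:
1 = 16 − 3·5
1 = −3·37 + 7·16
1 = 7·127 − 24·37
So 37·(-24) ≡ 1 (mod 127), i.e. 37⁻¹ ≡ 103.
Then x ≡ 103·48 ≡ 118 (mod 127); the smallest non-negative solution is x = 118.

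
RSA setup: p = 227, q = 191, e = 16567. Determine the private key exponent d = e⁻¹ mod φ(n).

φ(n) = (p−1)(q−1) = 226·190 = 42940.
Need d with 16567·d ≡ 1 (mod 42940). Apply the extended Euclidean algorithm:
42940 = 2*16567 + 9806
16567 = 1*9806 + 6761
9806 = 1*6761 + 3045
6761 = 2*3045 + 671
3045 = 4*671 + 361
671 = 1*361 + 310
361 = 1*310 + 51
310 = 6*51 + 4
51 = 12*4 + 3
4 = 1*3 + 1
3 = 3*1 + 0
Back-substitute:
1 = 4 − 3
1 = −51 + 13·4
1 = 13·310 − 79·51
1 = −79·361 + 92·310
1 = 92·671 − 171·361
1 = −171·3045 + 776·671
1 = 776·6761 − 1723·3045
1 = −1723·9806 + 2499·6761
1 = 2499·16567 − 4222·9806
1 = −4222·42940 + 10943·16567
So 16567·10943 ≡ 1 (mod 42940), hence d = 10943.

10943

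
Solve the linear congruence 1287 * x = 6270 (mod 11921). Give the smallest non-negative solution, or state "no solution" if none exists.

no solution

gcd(1287, 11921):
11921 = 9*1287 + 338
1287 = 3*338 + 273
338 = 1*273 + 65
273 = 4*65 + 13
65 = 5*13 + 0
gcd = 13, but 13 ∤ 6270, so the congruence has no solution.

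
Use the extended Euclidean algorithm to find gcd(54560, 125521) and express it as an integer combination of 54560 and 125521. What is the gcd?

11

Euclidean algorithm:
125521 = 2*54560 + 16401
54560 = 3*16401 + 5357
16401 = 3*5357 + 330
5357 = 16*330 + 77
330 = 4*77 + 22
77 = 3*22 + 11
22 = 2*11 + 0
gcd(54560, 125521) = 11.
Back-substituting:
11 = 77 − 3·22
11 = −3·330 + 13·77
11 = 13·5357 − 211·330
11 = −211·16401 + 646·5357
11 = 646·54560 − 2149·16401
11 = −2149·125521 + 4944·54560
So 11 = (-2149)·125521 + (4944)·54560.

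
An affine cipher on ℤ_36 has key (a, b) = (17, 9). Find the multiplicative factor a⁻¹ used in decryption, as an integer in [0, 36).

17

gcd(36, 17) by repeated division:
36 = 2×17 + 2
17 = 8×2 + 1
2 = 2×1 + 0
The gcd is 1. Working backward:
1 = 17 − 8·2
1 = −8·36 + 17·17
So 17·17 ≡ 1 (mod 36).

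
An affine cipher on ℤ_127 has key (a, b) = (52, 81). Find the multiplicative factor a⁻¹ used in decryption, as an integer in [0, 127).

22

Apply the Euclidean algorithm to 127 and 52:
127 = 2·52 + 23
52 = 2·23 + 6
23 = 3·6 + 5
6 = 1·5 + 1
5 = 5·1 + 0
The gcd is 1. Working backward:
1 = 6 − 5
1 = −23 + 4·6
1 = 4·52 − 9·23
1 = −9·127 + 22·52
So 52·22 ≡ 1 (mod 127).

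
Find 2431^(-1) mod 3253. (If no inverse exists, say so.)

Extended Euclidean algorithm:
3253 = 1*2431 + 822
2431 = 2*822 + 787
822 = 1*787 + 35
787 = 22*35 + 17
35 = 2*17 + 1
17 = 17*1 + 0
gcd = 1, so the inverse exists. Back-substitute:
1 = 35 − 2·17
1 = −2·787 + 45·35
1 = 45·822 − 47·787
1 = −47·2431 + 139·822
1 = 139·3253 − 186·2431
Hence 2431⁻¹ ≡ -186 ≡ 3067 (mod 3253).

3067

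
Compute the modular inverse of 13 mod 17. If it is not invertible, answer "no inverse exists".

Run Euclid on (17, 13):
17 = 1·13 + 4
13 = 3·4 + 1
4 = 4·1 + 0
The gcd is 1. Working backward:
1 = 13 − 3·4
1 = −3·17 + 4·13
So 13·4 ≡ 1 (mod 17).

4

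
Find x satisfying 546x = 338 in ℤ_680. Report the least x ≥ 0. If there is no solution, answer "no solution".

33

First find gcd(546, 680):
680 = 1*546 + 134
546 = 4*134 + 10
134 = 13*10 + 4
10 = 2*4 + 2
4 = 2*2 + 0
gcd = 2 and 2 | 338, so solutions exist. Divide through by 2: 273x ≡ 169 (mod 340).
Now find 273⁻¹ mod 340:
340 = 1×273 + 67
273 = 4×67 + 5
67 = 13×5 + 2
5 = 2×2 + 1
2 = 2×1 + 0
Back-substitute:
1 = 5 − 2·2
1 = −2·67 + 27·5
1 = 27·273 − 110·67
1 = −110·340 + 137·273
So 273⁻¹ ≡ 137 (mod 340).
Then x ≡ 137·169 ≡ 33 (mod 340); the smallest non-negative solution is x = 33.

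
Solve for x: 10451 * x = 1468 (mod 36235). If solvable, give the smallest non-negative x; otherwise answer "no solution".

3918

First find gcd(10451, 36235):
36235 = 3*10451 + 4882
10451 = 2*4882 + 687
4882 = 7*687 + 73
687 = 9*73 + 30
73 = 2*30 + 13
30 = 2*13 + 4
13 = 3*4 + 1
4 = 4*1 + 0
gcd = 1, so a unique solution mod 36235 exists.
Back-substitute for the Bézout coefficients:
1 = 13 − 3·4
1 = −3·30 + 7·13
1 = 7·73 − 17·30
1 = −17·687 + 160·73
1 = 160·4882 − 1137·687
1 = −1137·10451 + 2434·4882
1 = 2434·36235 − 8439·10451
So 10451·(-8439) ≡ 1 (mod 36235), giving 10451⁻¹ ≡ 27796.
x ≡ 10451⁻¹·1468 ≡ 27796·1468 ≡ 3918 (mod 36235).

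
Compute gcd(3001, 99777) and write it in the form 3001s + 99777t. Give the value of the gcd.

1

Apply Euclid's algorithm to 99777 and 3001:
99777 = 33×3001 + 744
3001 = 4×744 + 25
744 = 29×25 + 19
25 = 1×19 + 6
19 = 3×6 + 1
6 = 6×1 + 0
gcd(3001, 99777) = 1.
Working backward:
1 = 19 − 3·6
1 = −3·25 + 4·19
1 = 4·744 − 119·25
1 = −119·3001 + 480·744
1 = 480·99777 − 15959·3001
So 1 = (480)·99777 + (-15959)·3001.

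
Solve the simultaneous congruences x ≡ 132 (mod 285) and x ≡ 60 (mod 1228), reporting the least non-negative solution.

287412

Write x = 132 + 285·k. Then 285·k ≡ 60 − 132 ≡ 1156 (mod 1228).
Need 285⁻¹ mod 1228. Extended Euclid on (1228, 285):
1228 = 4×285 + 88
285 = 3×88 + 21
88 = 4×21 + 4
21 = 5×4 + 1
4 = 4×1 + 0
Back-substitute:
1 = 21 − 5·4
1 = −5·88 + 21·21
1 = 21·285 − 68·88
1 = −68·1228 + 293·285
285⁻¹ ≡ 293 (mod 1228), so k ≡ 293·1156 ≡ 1008 (mod 1228).
x = 132 + 285·1008 = 287412.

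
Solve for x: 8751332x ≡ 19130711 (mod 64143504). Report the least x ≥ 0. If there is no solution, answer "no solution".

gcd(8751332, 64143504):
64143504 = 7×8751332 + 2884180
8751332 = 3×2884180 + 98792
2884180 = 29×98792 + 19212
98792 = 5×19212 + 2732
19212 = 7×2732 + 88
2732 = 31×88 + 4
88 = 22×4 + 0
gcd = 4, but 4 ∤ 19130711, so the congruence has no solution.

no solution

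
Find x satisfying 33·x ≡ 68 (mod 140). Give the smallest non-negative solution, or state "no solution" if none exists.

First find gcd(33, 140):
140 = 4*33 + 8
33 = 4*8 + 1
8 = 8*1 + 0
gcd = 1, so a unique solution mod 140 exists.
Back-substitute for the Bézout coefficients:
1 = 33 − 4·8
1 = −4·140 + 17·33
So 33·(17) ≡ 1 (mod 140), giving 33⁻¹ ≡ 17.
x ≡ 33⁻¹·68 ≡ 17·68 ≡ 36 (mod 140).

36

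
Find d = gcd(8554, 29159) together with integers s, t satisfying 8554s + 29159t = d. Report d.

13

Apply Euclid's algorithm to 29159 and 8554:
29159 = 3×8554 + 3497
8554 = 2×3497 + 1560
3497 = 2×1560 + 377
1560 = 4×377 + 52
377 = 7×52 + 13
52 = 4×13 + 0
gcd(8554, 29159) = 13.
Express as a combination:
13 = 377 − 7·52
13 = −7·1560 + 29·377
13 = 29·3497 − 65·1560
13 = −65·8554 + 159·3497
13 = 159·29159 − 542·8554
So 13 = (159)·29159 + (-542)·8554.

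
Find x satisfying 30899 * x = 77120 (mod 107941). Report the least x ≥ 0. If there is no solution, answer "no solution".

First find gcd(30899, 107941):
107941 = 3*30899 + 15244
30899 = 2*15244 + 411
15244 = 37*411 + 37
411 = 11*37 + 4
37 = 9*4 + 1
4 = 4*1 + 0
gcd = 1, so a unique solution mod 107941 exists.
Back-substitute for the Bézout coefficients:
1 = 37 − 9·4
1 = −9·411 + 100·37
1 = 100·15244 − 3709·411
1 = −3709·30899 + 7518·15244
1 = 7518·107941 − 26263·30899
So 30899·(-26263) ≡ 1 (mod 107941), giving 30899⁻¹ ≡ 81678.
x ≡ 30899⁻¹·77120 ≡ 81678·77120 ≡ 2364 (mod 107941).

2364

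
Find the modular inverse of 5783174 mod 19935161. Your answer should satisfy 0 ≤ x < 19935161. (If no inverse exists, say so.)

15318833

Extended Euclidean algorithm:
19935161 = 3·5783174 + 2585639
5783174 = 2·2585639 + 611896
2585639 = 4·611896 + 138055
611896 = 4·138055 + 59676
138055 = 2·59676 + 18703
59676 = 3·18703 + 3567
18703 = 5·3567 + 868
3567 = 4·868 + 95
868 = 9·95 + 13
95 = 7·13 + 4
13 = 3·4 + 1
4 = 4·1 + 0
Since gcd(5783174, 19935161) = 1, back-substitute to write 1 as a combination:
1 = 13 − 3·4
1 = −3·95 + 22·13
1 = 22·868 − 201·95
1 = −201·3567 + 826·868
1 = 826·18703 − 4331·3567
1 = −4331·59676 + 13819·18703
1 = 13819·138055 − 31969·59676
1 = −31969·611896 + 141695·138055
1 = 141695·2585639 − 598749·611896
1 = −598749·5783174 + 1339193·2585639
1 = 1339193·19935161 − 4616328·5783174
Thus 5783174·(-4616328) ≡ 1 (mod 19935161); reducing, -4616328 mod 19935161 = 15318833.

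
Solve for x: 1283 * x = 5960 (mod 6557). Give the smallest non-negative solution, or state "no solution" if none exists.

2376

First find gcd(1283, 6557):
6557 = 5×1283 + 142
1283 = 9×142 + 5
142 = 28×5 + 2
5 = 2×2 + 1
2 = 2×1 + 0
gcd = 1, so a unique solution mod 6557 exists.
Back-substitute for the Bézout coefficients:
1 = 5 − 2·2
1 = −2·142 + 57·5
1 = 57·1283 − 515·142
1 = −515·6557 + 2632·1283
So 1283·(2632) ≡ 1 (mod 6557), giving 1283⁻¹ ≡ 2632.
x ≡ 1283⁻¹·5960 ≡ 2632·5960 ≡ 2376 (mod 6557).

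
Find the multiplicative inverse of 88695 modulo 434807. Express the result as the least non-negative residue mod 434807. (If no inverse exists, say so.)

Extended Euclidean algorithm:
434807 = 4×88695 + 80027
88695 = 1×80027 + 8668
80027 = 9×8668 + 2015
8668 = 4×2015 + 608
2015 = 3×608 + 191
608 = 3×191 + 35
191 = 5×35 + 16
35 = 2×16 + 3
16 = 5×3 + 1
3 = 3×1 + 0
Since gcd(88695, 434807) = 1, back-substitute to write 1 as a combination:
1 = 16 − 5·3
1 = −5·35 + 11·16
1 = 11·191 − 60·35
1 = −60·608 + 191·191
1 = 191·2015 − 633·608
1 = −633·8668 + 2723·2015
1 = 2723·80027 − 25140·8668
1 = −25140·88695 + 27863·80027
1 = 27863·434807 − 136592·88695
Hence 88695⁻¹ ≡ -136592 ≡ 298215 (mod 434807).

298215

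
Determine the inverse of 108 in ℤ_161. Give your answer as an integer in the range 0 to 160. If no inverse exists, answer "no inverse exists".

Run Euclid on (161, 108):
161 = 1·108 + 53
108 = 2·53 + 2
53 = 26·2 + 1
2 = 2·1 + 0
gcd = 1, so the inverse exists. Back-substitute:
1 = 53 − 26·2
1 = −26·108 + 53·53
1 = 53·161 − 79·108
Hence 108⁻¹ ≡ -79 ≡ 82 (mod 161).

82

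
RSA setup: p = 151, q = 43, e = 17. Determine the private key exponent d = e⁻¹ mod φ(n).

1853

φ(n) = (p−1)(q−1) = 150·42 = 6300.
Need d with 17·d ≡ 1 (mod 6300). Apply the extended Euclidean algorithm:
6300 = 370·17 + 10
17 = 1·10 + 7
10 = 1·7 + 3
7 = 2·3 + 1
3 = 3·1 + 0
Back-substitute:
1 = 7 − 2·3
1 = −2·10 + 3·7
1 = 3·17 − 5·10
1 = −5·6300 + 1853·17
So 17·1853 ≡ 1 (mod 6300), hence d = 1853.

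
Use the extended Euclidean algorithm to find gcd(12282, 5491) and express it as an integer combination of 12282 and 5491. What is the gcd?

1

Apply Euclid's algorithm to 12282 and 5491:
12282 = 2×5491 + 1300
5491 = 4×1300 + 291
1300 = 4×291 + 136
291 = 2×136 + 19
136 = 7×19 + 3
19 = 6×3 + 1
3 = 3×1 + 0
gcd(12282, 5491) = 1.
Express as a combination:
1 = 19 − 6·3
1 = −6·136 + 43·19
1 = 43·291 − 92·136
1 = −92·1300 + 411·291
1 = 411·5491 − 1736·1300
1 = −1736·12282 + 3883·5491
So 1 = (-1736)·12282 + (3883)·5491.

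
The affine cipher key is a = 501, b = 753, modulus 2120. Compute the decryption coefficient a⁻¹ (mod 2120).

1261

gcd(2120, 501) by repeated division:
2120 = 4·501 + 116
501 = 4·116 + 37
116 = 3·37 + 5
37 = 7·5 + 2
5 = 2·2 + 1
2 = 2·1 + 0
The gcd is 1. Working backward:
1 = 5 − 2·2
1 = −2·37 + 15·5
1 = 15·116 − 47·37
1 = −47·501 + 203·116
1 = 203·2120 − 859·501
So 501·(-859) ≡ 1 (mod 2120), and -859 ≡ 1261 (mod 2120).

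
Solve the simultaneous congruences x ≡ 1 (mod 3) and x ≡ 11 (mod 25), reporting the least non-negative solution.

Write x = 1 + 3·k. Then 3·k ≡ 11 − 1 ≡ 10 (mod 25).
Need 3⁻¹ mod 25. Extended Euclid on (25, 3):
25 = 8·3 + 1
3 = 3·1 + 0
Back-substitute:
1 = 25 − 8·3
3⁻¹ ≡ 17 (mod 25), so k ≡ 17·10 ≡ 20 (mod 25).
x = 1 + 3·20 = 61.

61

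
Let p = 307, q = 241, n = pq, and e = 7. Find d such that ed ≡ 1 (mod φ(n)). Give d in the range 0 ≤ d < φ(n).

φ(n) = (p−1)(q−1) = 306·240 = 73440.
Need d with 7·d ≡ 1 (mod 73440). Apply the extended Euclidean algorithm:
73440 = 10491*7 + 3
7 = 2*3 + 1
3 = 3*1 + 0
Back-substitute:
1 = 7 − 2·3
1 = −2·73440 + 20983·7
So 7·20983 ≡ 1 (mod 73440), hence d = 20983.

20983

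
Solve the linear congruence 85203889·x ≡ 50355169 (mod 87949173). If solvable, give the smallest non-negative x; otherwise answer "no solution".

First find gcd(85203889, 87949173):
87949173 = 1·85203889 + 2745284
85203889 = 31·2745284 + 100085
2745284 = 27·100085 + 42989
100085 = 2·42989 + 14107
42989 = 3·14107 + 668
14107 = 21·668 + 79
668 = 8·79 + 36
79 = 2·36 + 7
36 = 5·7 + 1
7 = 7·1 + 0
gcd = 1, so a unique solution mod 87949173 exists.
Back-substitute for the Bézout coefficients:
1 = 36 − 5·7
1 = −5·79 + 11·36
1 = 11·668 − 93·79
1 = −93·14107 + 1964·668
1 = 1964·42989 − 5985·14107
1 = −5985·100085 + 13934·42989
1 = 13934·2745284 − 382203·100085
1 = −382203·85203889 + 11862227·2745284
1 = 11862227·87949173 − 12244430·85203889
So 85203889·(-12244430) ≡ 1 (mod 87949173), giving 85203889⁻¹ ≡ 75704743.
x ≡ 85203889⁻¹·50355169 ≡ 75704743·50355169 ≡ 61782193 (mod 87949173).

61782193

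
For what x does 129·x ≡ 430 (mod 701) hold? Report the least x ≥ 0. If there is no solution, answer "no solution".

First find gcd(129, 701):
701 = 5·129 + 56
129 = 2·56 + 17
56 = 3·17 + 5
17 = 3·5 + 2
5 = 2·2 + 1
2 = 2·1 + 0
gcd = 1, so a unique solution mod 701 exists.
Back-substitute for the Bézout coefficients:
1 = 5 − 2·2
1 = −2·17 + 7·5
1 = 7·56 − 23·17
1 = −23·129 + 53·56
1 = 53·701 − 288·129
So 129·(-288) ≡ 1 (mod 701), giving 129⁻¹ ≡ 413.
x ≡ 129⁻¹·430 ≡ 413·430 ≡ 237 (mod 701).

237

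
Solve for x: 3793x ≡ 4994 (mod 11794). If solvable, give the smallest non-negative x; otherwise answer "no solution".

First find gcd(3793, 11794):
11794 = 3×3793 + 415
3793 = 9×415 + 58
415 = 7×58 + 9
58 = 6×9 + 4
9 = 2×4 + 1
4 = 4×1 + 0
gcd = 1, so a unique solution mod 11794 exists.
Back-substitute for the Bézout coefficients:
1 = 9 − 2·4
1 = −2·58 + 13·9
1 = 13·415 − 93·58
1 = −93·3793 + 850·415
1 = 850·11794 − 2643·3793
So 3793·(-2643) ≡ 1 (mod 11794), giving 3793⁻¹ ≡ 9151.
x ≡ 3793⁻¹·4994 ≡ 9151·4994 ≡ 10138 (mod 11794).

10138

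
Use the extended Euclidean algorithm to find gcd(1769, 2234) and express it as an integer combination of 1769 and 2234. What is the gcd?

Euclidean algorithm:
2234 = 1×1769 + 465
1769 = 3×465 + 374
465 = 1×374 + 91
374 = 4×91 + 10
91 = 9×10 + 1
10 = 10×1 + 0
gcd(1769, 2234) = 1.
Back-substituting:
1 = 91 − 9·10
1 = −9·374 + 37·91
1 = 37·465 − 46·374
1 = −46·1769 + 175·465
1 = 175·2234 − 221·1769
So 1 = (175)·2234 + (-221)·1769.

1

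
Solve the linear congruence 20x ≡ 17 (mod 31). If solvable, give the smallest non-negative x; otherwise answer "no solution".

21

First find gcd(20, 31):
31 = 1·20 + 11
20 = 1·11 + 9
11 = 1·9 + 2
9 = 4·2 + 1
2 = 2·1 + 0
gcd = 1, so a unique solution mod 31 exists.
Back-substitute for the Bézout coefficients:
1 = 9 − 4·2
1 = −4·11 + 5·9
1 = 5·20 − 9·11
1 = −9·31 + 14·20
So 20·(14) ≡ 1 (mod 31), giving 20⁻¹ ≡ 14.
x ≡ 20⁻¹·17 ≡ 14·17 ≡ 21 (mod 31).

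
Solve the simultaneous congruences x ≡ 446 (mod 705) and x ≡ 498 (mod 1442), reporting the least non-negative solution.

Write x = 446 + 705·k. Then 705·k ≡ 498 − 446 ≡ 52 (mod 1442).
Need 705⁻¹ mod 1442. Extended Euclid on (1442, 705):
1442 = 2×705 + 32
705 = 22×32 + 1
32 = 32×1 + 0
Back-substitute:
1 = 705 − 22·32
1 = −22·1442 + 45·705
705⁻¹ ≡ 45 (mod 1442), so k ≡ 45·52 ≡ 898 (mod 1442).
x = 446 + 705·898 = 633536.

633536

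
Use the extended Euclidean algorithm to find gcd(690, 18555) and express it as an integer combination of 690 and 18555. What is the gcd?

15

Euclidean algorithm:
18555 = 26×690 + 615
690 = 1×615 + 75
615 = 8×75 + 15
75 = 5×15 + 0
gcd(690, 18555) = 15.
Back-substituting:
15 = 615 − 8·75
15 = −8·690 + 9·615
15 = 9·18555 − 242·690
So 15 = (9)·18555 + (-242)·690.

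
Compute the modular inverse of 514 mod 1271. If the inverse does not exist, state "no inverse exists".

gcd(1271, 514) by repeated division:
1271 = 2·514 + 243
514 = 2·243 + 28
243 = 8·28 + 19
28 = 1·19 + 9
19 = 2·9 + 1
9 = 9·1 + 0
The gcd is 1. Working backward:
1 = 19 − 2·9
1 = −2·28 + 3·19
1 = 3·243 − 26·28
1 = −26·514 + 55·243
1 = 55·1271 − 136·514
Thus 514·(-136) ≡ 1 (mod 1271); reducing, -136 mod 1271 = 1135.

1135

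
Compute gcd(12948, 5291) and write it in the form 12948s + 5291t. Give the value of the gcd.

Euclidean algorithm:
12948 = 2×5291 + 2366
5291 = 2×2366 + 559
2366 = 4×559 + 130
559 = 4×130 + 39
130 = 3×39 + 13
39 = 3×13 + 0
gcd(12948, 5291) = 13.
Back-substituting:
13 = 130 − 3·39
13 = −3·559 + 13·130
13 = 13·2366 − 55·559
13 = −55·5291 + 123·2366
13 = 123·12948 − 301·5291
So 13 = (123)·12948 + (-301)·5291.

13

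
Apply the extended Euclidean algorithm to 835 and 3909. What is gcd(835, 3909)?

1

Euclidean algorithm:
3909 = 4×835 + 569
835 = 1×569 + 266
569 = 2×266 + 37
266 = 7×37 + 7
37 = 5×7 + 2
7 = 3×2 + 1
2 = 2×1 + 0
gcd(835, 3909) = 1.
Back-substituting:
1 = 7 − 3·2
1 = −3·37 + 16·7
1 = 16·266 − 115·37
1 = −115·569 + 246·266
1 = 246·835 − 361·569
1 = −361·3909 + 1690·835
So 1 = (-361)·3909 + (1690)·835.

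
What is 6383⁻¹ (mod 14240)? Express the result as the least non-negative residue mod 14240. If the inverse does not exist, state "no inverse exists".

Run Euclid on (14240, 6383):
14240 = 2×6383 + 1474
6383 = 4×1474 + 487
1474 = 3×487 + 13
487 = 37×13 + 6
13 = 2×6 + 1
6 = 6×1 + 0
Since gcd(6383, 14240) = 1, back-substitute to write 1 as a combination:
1 = 13 − 2·6
1 = −2·487 + 75·13
1 = 75·1474 − 227·487
1 = −227·6383 + 983·1474
1 = 983·14240 − 2193·6383
Thus 6383·(-2193) ≡ 1 (mod 14240); reducing, -2193 mod 14240 = 12047.

12047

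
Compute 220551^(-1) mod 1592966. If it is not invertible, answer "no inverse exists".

387821

Extended Euclidean algorithm:
1592966 = 7×220551 + 49109
220551 = 4×49109 + 24115
49109 = 2×24115 + 879
24115 = 27×879 + 382
879 = 2×382 + 115
382 = 3×115 + 37
115 = 3×37 + 4
37 = 9×4 + 1
4 = 4×1 + 0
Since gcd(220551, 1592966) = 1, back-substitute to write 1 as a combination:
1 = 37 − 9·4
1 = −9·115 + 28·37
1 = 28·382 − 93·115
1 = −93·879 + 214·382
1 = 214·24115 − 5871·879
1 = −5871·49109 + 11956·24115
1 = 11956·220551 − 53695·49109
1 = −53695·1592966 + 387821·220551
So 220551·387821 ≡ 1 (mod 1592966).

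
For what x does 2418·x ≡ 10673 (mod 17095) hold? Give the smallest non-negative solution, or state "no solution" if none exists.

First find gcd(2418, 17095):
17095 = 7·2418 + 169
2418 = 14·169 + 52
169 = 3·52 + 13
52 = 4·13 + 0
gcd = 13 and 13 | 10673, so solutions exist. Divide through by 13: 186x ≡ 821 (mod 1315).
Now find 186⁻¹ mod 1315:
1315 = 7*186 + 13
186 = 14*13 + 4
13 = 3*4 + 1
4 = 4*1 + 0
Back-substitute:
1 = 13 − 3·4
1 = −3·186 + 43·13
1 = 43·1315 − 304·186
So 186·(-304) ≡ 1 (mod 1315), i.e. 186⁻¹ ≡ 1011.
Then x ≡ 1011·821 ≡ 266 (mod 1315); the smallest non-negative solution is x = 266.

266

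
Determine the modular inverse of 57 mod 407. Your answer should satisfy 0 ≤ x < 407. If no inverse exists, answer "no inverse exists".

50

Apply the Euclidean algorithm to 407 and 57:
407 = 7×57 + 8
57 = 7×8 + 1
8 = 8×1 + 0
gcd = 1, so the inverse exists. Back-substitute:
1 = 57 − 7·8
1 = −7·407 + 50·57
So 57·50 ≡ 1 (mod 407).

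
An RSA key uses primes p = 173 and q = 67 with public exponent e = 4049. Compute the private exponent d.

5369

φ(n) = (p−1)(q−1) = 172·66 = 11352.
Need d with 4049·d ≡ 1 (mod 11352). Apply the extended Euclidean algorithm:
11352 = 2×4049 + 3254
4049 = 1×3254 + 795
3254 = 4×795 + 74
795 = 10×74 + 55
74 = 1×55 + 19
55 = 2×19 + 17
19 = 1×17 + 2
17 = 8×2 + 1
2 = 2×1 + 0
Back-substitute:
1 = 17 − 8·2
1 = −8·19 + 9·17
1 = 9·55 − 26·19
1 = −26·74 + 35·55
1 = 35·795 − 376·74
1 = −376·3254 + 1539·795
1 = 1539·4049 − 1915·3254
1 = −1915·11352 + 5369·4049
So 4049·5369 ≡ 1 (mod 11352), hence d = 5369.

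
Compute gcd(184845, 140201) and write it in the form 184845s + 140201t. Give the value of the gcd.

Repeated division:
184845 = 1·140201 + 44644
140201 = 3·44644 + 6269
44644 = 7·6269 + 761
6269 = 8·761 + 181
761 = 4·181 + 37
181 = 4·37 + 33
37 = 1·33 + 4
33 = 8·4 + 1
4 = 4·1 + 0
gcd(184845, 140201) = 1.
Working backward:
1 = 33 − 8·4
1 = −8·37 + 9·33
1 = 9·181 − 44·37
1 = −44·761 + 185·181
1 = 185·6269 − 1524·761
1 = −1524·44644 + 10853·6269
1 = 10853·140201 − 34083·44644
1 = −34083·184845 + 44936·140201
So 1 = (-34083)·184845 + (44936)·140201.

1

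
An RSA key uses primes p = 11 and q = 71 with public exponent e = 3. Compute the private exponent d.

467

φ(n) = (p−1)(q−1) = 10·70 = 700.
Need d with 3·d ≡ 1 (mod 700). Apply the extended Euclidean algorithm:
700 = 233*3 + 1
3 = 3*1 + 0
Back-substitute:
1 = 700 − 233·3
So 3·(-233) ≡ 1 (mod 700), hence d ≡ -233 ≡ 467 (mod 700).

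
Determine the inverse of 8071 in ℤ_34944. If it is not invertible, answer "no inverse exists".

Euclidean algorithm on 34944, 8071:
34944 = 4×8071 + 2660
8071 = 3×2660 + 91
2660 = 29×91 + 21
91 = 4×21 + 7
21 = 3×7 + 0
The gcd is 7, not 1, hence no inverse exists.

no inverse exists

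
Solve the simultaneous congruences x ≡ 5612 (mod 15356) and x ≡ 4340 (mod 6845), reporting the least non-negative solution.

23085680

Write x = 5612 + 15356·k. Then 15356·k ≡ 4340 − 5612 ≡ 5573 (mod 6845).
Need 15356⁻¹ mod 6845. Extended Euclid on (6845, 1666):
6845 = 4×1666 + 181
1666 = 9×181 + 37
181 = 4×37 + 33
37 = 1×33 + 4
33 = 8×4 + 1
4 = 4×1 + 0
Back-substitute:
1 = 33 − 8·4
1 = −8·37 + 9·33
1 = 9·181 − 44·37
1 = −44·1666 + 405·181
1 = 405·6845 − 1664·1666
15356⁻¹ ≡ 5181 (mod 6845), so k ≡ 5181·5573 ≡ 1503 (mod 6845).
x = 5612 + 15356·1503 = 23085680.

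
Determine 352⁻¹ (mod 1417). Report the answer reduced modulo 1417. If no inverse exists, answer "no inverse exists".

157

Apply the Euclidean algorithm to 1417 and 352:
1417 = 4·352 + 9
352 = 39·9 + 1
9 = 9·1 + 0
Since gcd(352, 1417) = 1, back-substitute to write 1 as a combination:
1 = 352 − 39·9
1 = −39·1417 + 157·352
So 352·157 ≡ 1 (mod 1417).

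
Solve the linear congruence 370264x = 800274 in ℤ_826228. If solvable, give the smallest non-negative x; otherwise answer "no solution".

no solution

gcd(370264, 826228):
826228 = 2*370264 + 85700
370264 = 4*85700 + 27464
85700 = 3*27464 + 3308
27464 = 8*3308 + 1000
3308 = 3*1000 + 308
1000 = 3*308 + 76
308 = 4*76 + 4
76 = 19*4 + 0
gcd = 4, but 4 ∤ 800274, so the congruence has no solution.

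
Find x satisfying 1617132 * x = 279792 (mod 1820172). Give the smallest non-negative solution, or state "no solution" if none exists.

First find gcd(1617132, 1820172):
1820172 = 1·1617132 + 203040
1617132 = 7·203040 + 195852
203040 = 1·195852 + 7188
195852 = 27·7188 + 1776
7188 = 4·1776 + 84
1776 = 21·84 + 12
84 = 7·12 + 0
gcd = 12 and 12 | 279792, so solutions exist. Divide through by 12: 134761x ≡ 23316 (mod 151681).
Now find 134761⁻¹ mod 151681:
151681 = 1*134761 + 16920
134761 = 7*16920 + 16321
16920 = 1*16321 + 599
16321 = 27*599 + 148
599 = 4*148 + 7
148 = 21*7 + 1
7 = 7*1 + 0
Back-substitute:
1 = 148 − 21·7
1 = −21·599 + 85·148
1 = 85·16321 − 2316·599
1 = −2316·16920 + 2401·16321
1 = 2401·134761 − 19123·16920
1 = −19123·151681 + 21524·134761
So 134761⁻¹ ≡ 21524 (mod 151681).
Then x ≡ 21524·23316 ≡ 92836 (mod 151681); the smallest non-negative solution is x = 92836.

92836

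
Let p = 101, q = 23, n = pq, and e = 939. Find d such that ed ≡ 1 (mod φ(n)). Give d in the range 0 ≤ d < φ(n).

φ(n) = (p−1)(q−1) = 100·22 = 2200.
Need d with 939·d ≡ 1 (mod 2200). Apply the extended Euclidean algorithm:
2200 = 2*939 + 322
939 = 2*322 + 295
322 = 1*295 + 27
295 = 10*27 + 25
27 = 1*25 + 2
25 = 12*2 + 1
2 = 2*1 + 0
Back-substitute:
1 = 25 − 12·2
1 = −12·27 + 13·25
1 = 13·295 − 142·27
1 = −142·322 + 155·295
1 = 155·939 − 452·322
1 = −452·2200 + 1059·939
So 939·1059 ≡ 1 (mod 2200), hence d = 1059.

1059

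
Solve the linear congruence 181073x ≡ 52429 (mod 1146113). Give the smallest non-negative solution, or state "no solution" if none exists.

1115820

First find gcd(181073, 1146113):
1146113 = 6×181073 + 59675
181073 = 3×59675 + 2048
59675 = 29×2048 + 283
2048 = 7×283 + 67
283 = 4×67 + 15
67 = 4×15 + 7
15 = 2×7 + 1
7 = 7×1 + 0
gcd = 1, so a unique solution mod 1146113 exists.
Back-substitute for the Bézout coefficients:
1 = 15 − 2·7
1 = −2·67 + 9·15
1 = 9·283 − 38·67
1 = −38·2048 + 275·283
1 = 275·59675 − 8013·2048
1 = −8013·181073 + 24314·59675
1 = 24314·1146113 − 153897·181073
So 181073·(-153897) ≡ 1 (mod 1146113), giving 181073⁻¹ ≡ 992216.
x ≡ 181073⁻¹·52429 ≡ 992216·52429 ≡ 1115820 (mod 1146113).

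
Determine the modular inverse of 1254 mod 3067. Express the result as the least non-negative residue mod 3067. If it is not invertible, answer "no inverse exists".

gcd(3067, 1254) by repeated division:
3067 = 2*1254 + 559
1254 = 2*559 + 136
559 = 4*136 + 15
136 = 9*15 + 1
15 = 15*1 + 0
The gcd is 1. Working backward:
1 = 136 − 9·15
1 = −9·559 + 37·136
1 = 37·1254 − 83·559
1 = −83·3067 + 203·1254
So 1254·203 ≡ 1 (mod 3067).

203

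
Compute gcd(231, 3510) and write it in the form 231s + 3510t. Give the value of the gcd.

3

Apply Euclid's algorithm to 3510 and 231:
3510 = 15×231 + 45
231 = 5×45 + 6
45 = 7×6 + 3
6 = 2×3 + 0
gcd(231, 3510) = 3.
Working backward:
3 = 45 − 7·6
3 = −7·231 + 36·45
3 = 36·3510 − 547·231
So 3 = (36)·3510 + (-547)·231.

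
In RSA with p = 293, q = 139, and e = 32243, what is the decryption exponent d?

11699

φ(n) = (p−1)(q−1) = 292·138 = 40296.
Need d with 32243·d ≡ 1 (mod 40296). Apply the extended Euclidean algorithm:
40296 = 1×32243 + 8053
32243 = 4×8053 + 31
8053 = 259×31 + 24
31 = 1×24 + 7
24 = 3×7 + 3
7 = 2×3 + 1
3 = 3×1 + 0
Back-substitute:
1 = 7 − 2·3
1 = −2·24 + 7·7
1 = 7·31 − 9·24
1 = −9·8053 + 2338·31
1 = 2338·32243 − 9361·8053
1 = −9361·40296 + 11699·32243
So 32243·11699 ≡ 1 (mod 40296), hence d = 11699.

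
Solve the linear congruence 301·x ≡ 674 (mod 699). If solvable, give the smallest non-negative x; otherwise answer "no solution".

332

First find gcd(301, 699):
699 = 2·301 + 97
301 = 3·97 + 10
97 = 9·10 + 7
10 = 1·7 + 3
7 = 2·3 + 1
3 = 3·1 + 0
gcd = 1, so a unique solution mod 699 exists.
Back-substitute for the Bézout coefficients:
1 = 7 − 2·3
1 = −2·10 + 3·7
1 = 3·97 − 29·10
1 = −29·301 + 90·97
1 = 90·699 − 209·301
So 301·(-209) ≡ 1 (mod 699), giving 301⁻¹ ≡ 490.
x ≡ 301⁻¹·674 ≡ 490·674 ≡ 332 (mod 699).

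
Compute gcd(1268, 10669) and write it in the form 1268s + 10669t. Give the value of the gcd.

Repeated division:
10669 = 8*1268 + 525
1268 = 2*525 + 218
525 = 2*218 + 89
218 = 2*89 + 40
89 = 2*40 + 9
40 = 4*9 + 4
9 = 2*4 + 1
4 = 4*1 + 0
gcd(1268, 10669) = 1.
Working backward:
1 = 9 − 2·4
1 = −2·40 + 9·9
1 = 9·89 − 20·40
1 = −20·218 + 49·89
1 = 49·525 − 118·218
1 = −118·1268 + 285·525
1 = 285·10669 − 2398·1268
So 1 = (285)·10669 + (-2398)·1268.

1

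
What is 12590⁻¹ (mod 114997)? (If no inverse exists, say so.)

111316

Apply the Euclidean algorithm to 114997 and 12590:
114997 = 9*12590 + 1687
12590 = 7*1687 + 781
1687 = 2*781 + 125
781 = 6*125 + 31
125 = 4*31 + 1
31 = 31*1 + 0
The gcd is 1. Working backward:
1 = 125 − 4·31
1 = −4·781 + 25·125
1 = 25·1687 − 54·781
1 = −54·12590 + 403·1687
1 = 403·114997 − 3681·12590
Thus 12590·(-3681) ≡ 1 (mod 114997); reducing, -3681 mod 114997 = 111316.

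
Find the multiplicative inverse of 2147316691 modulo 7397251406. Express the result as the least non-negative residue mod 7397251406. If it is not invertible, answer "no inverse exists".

5146403921

Extended Euclidean algorithm:
7397251406 = 3*2147316691 + 955301333
2147316691 = 2*955301333 + 236714025
955301333 = 4*236714025 + 8445233
236714025 = 28*8445233 + 247501
8445233 = 34*247501 + 30199
247501 = 8*30199 + 5909
30199 = 5*5909 + 654
5909 = 9*654 + 23
654 = 28*23 + 10
23 = 2*10 + 3
10 = 3*3 + 1
3 = 3*1 + 0
Since gcd(2147316691, 7397251406) = 1, back-substitute to write 1 as a combination:
1 = 10 − 3·3
1 = −3·23 + 7·10
1 = 7·654 − 199·23
1 = −199·5909 + 1798·654
1 = 1798·30199 − 9189·5909
1 = −9189·247501 + 75310·30199
1 = 75310·8445233 − 2569729·247501
1 = −2569729·236714025 + 72027722·8445233
1 = 72027722·955301333 − 290680617·236714025
1 = −290680617·2147316691 + 653388956·955301333
1 = 653388956·7397251406 − 2250847485·2147316691
Thus 2147316691·(-2250847485) ≡ 1 (mod 7397251406); reducing, -2250847485 mod 7397251406 = 5146403921.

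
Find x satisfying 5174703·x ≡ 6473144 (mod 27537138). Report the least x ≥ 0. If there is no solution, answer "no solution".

gcd(5174703, 27537138):
27537138 = 5·5174703 + 1663623
5174703 = 3·1663623 + 183834
1663623 = 9·183834 + 9117
183834 = 20·9117 + 1494
9117 = 6·1494 + 153
1494 = 9·153 + 117
153 = 1·117 + 36
117 = 3·36 + 9
36 = 4·9 + 0
gcd = 9, but 9 ∤ 6473144, so the congruence has no solution.

no solution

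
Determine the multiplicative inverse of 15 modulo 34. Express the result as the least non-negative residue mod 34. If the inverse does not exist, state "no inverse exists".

Apply the Euclidean algorithm to 34 and 15:
34 = 2·15 + 4
15 = 3·4 + 3
4 = 1·3 + 1
3 = 3·1 + 0
The gcd is 1. Working backward:
1 = 4 − 3
1 = −15 + 4·4
1 = 4·34 − 9·15
Hence 15⁻¹ ≡ -9 ≡ 25 (mod 34).

25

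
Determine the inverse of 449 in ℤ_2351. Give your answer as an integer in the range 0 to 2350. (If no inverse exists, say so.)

Run Euclid on (2351, 449):
2351 = 5·449 + 106
449 = 4·106 + 25
106 = 4·25 + 6
25 = 4·6 + 1
6 = 6·1 + 0
Since gcd(449, 2351) = 1, back-substitute to write 1 as a combination:
1 = 25 − 4·6
1 = −4·106 + 17·25
1 = 17·449 − 72·106
1 = −72·2351 + 377·449
So 449·377 ≡ 1 (mod 2351).

377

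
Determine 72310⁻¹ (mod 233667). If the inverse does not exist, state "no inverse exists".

Euclidean algorithm on 233667, 72310:
233667 = 3×72310 + 16737
72310 = 4×16737 + 5362
16737 = 3×5362 + 651
5362 = 8×651 + 154
651 = 4×154 + 35
154 = 4×35 + 14
35 = 2×14 + 7
14 = 2×7 + 0
Since gcd = 7 > 1, 72310 is not a unit mod 233667.

no inverse exists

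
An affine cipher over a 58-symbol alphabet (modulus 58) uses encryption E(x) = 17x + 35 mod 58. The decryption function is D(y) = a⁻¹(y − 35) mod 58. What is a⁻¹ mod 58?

41

Extended Euclidean algorithm:
58 = 3·17 + 7
17 = 2·7 + 3
7 = 2·3 + 1
3 = 3·1 + 0
Since gcd(17, 58) = 1, back-substitute to write 1 as a combination:
1 = 7 − 2·3
1 = −2·17 + 5·7
1 = 5·58 − 17·17
Thus 17·(-17) ≡ 1 (mod 58); reducing, -17 mod 58 = 41.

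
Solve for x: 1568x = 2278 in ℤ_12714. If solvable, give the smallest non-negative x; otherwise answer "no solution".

First find gcd(1568, 12714):
12714 = 8·1568 + 170
1568 = 9·170 + 38
170 = 4·38 + 18
38 = 2·18 + 2
18 = 9·2 + 0
gcd = 2 and 2 | 2278, so solutions exist. Divide through by 2: 784x ≡ 1139 (mod 6357).
Now find 784⁻¹ mod 6357:
6357 = 8*784 + 85
784 = 9*85 + 19
85 = 4*19 + 9
19 = 2*9 + 1
9 = 9*1 + 0
Back-substitute:
1 = 19 − 2·9
1 = −2·85 + 9·19
1 = 9·784 − 83·85
1 = −83·6357 + 673·784
So 784⁻¹ ≡ 673 (mod 6357).
Then x ≡ 673·1139 ≡ 3707 (mod 6357); the smallest non-negative solution is x = 3707.

3707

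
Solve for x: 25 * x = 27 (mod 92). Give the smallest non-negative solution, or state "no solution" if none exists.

71

First find gcd(25, 92):
92 = 3·25 + 17
25 = 1·17 + 8
17 = 2·8 + 1
8 = 8·1 + 0
gcd = 1, so a unique solution mod 92 exists.
Back-substitute for the Bézout coefficients:
1 = 17 − 2·8
1 = −2·25 + 3·17
1 = 3·92 − 11·25
So 25·(-11) ≡ 1 (mod 92), giving 25⁻¹ ≡ 81.
x ≡ 25⁻¹·27 ≡ 81·27 ≡ 71 (mod 92).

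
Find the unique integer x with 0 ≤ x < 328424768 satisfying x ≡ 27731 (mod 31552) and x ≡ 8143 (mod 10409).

80990163

Write x = 27731 + 31552·k. Then 31552·k ≡ 8143 − 27731 ≡ 1230 (mod 10409).
Need 31552⁻¹ mod 10409. Extended Euclid on (10409, 325):
10409 = 32*325 + 9
325 = 36*9 + 1
9 = 9*1 + 0
Back-substitute:
1 = 325 − 36·9
1 = −36·10409 + 1153·325
31552⁻¹ ≡ 1153 (mod 10409), so k ≡ 1153·1230 ≡ 2566 (mod 10409).
x = 27731 + 31552·2566 = 80990163.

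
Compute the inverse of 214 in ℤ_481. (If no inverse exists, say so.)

gcd(481, 214) by repeated division:
481 = 2·214 + 53
214 = 4·53 + 2
53 = 26·2 + 1
2 = 2·1 + 0
Since gcd(214, 481) = 1, back-substitute to write 1 as a combination:
1 = 53 − 26·2
1 = −26·214 + 105·53
1 = 105·481 − 236·214
Hence 214⁻¹ ≡ -236 ≡ 245 (mod 481).

245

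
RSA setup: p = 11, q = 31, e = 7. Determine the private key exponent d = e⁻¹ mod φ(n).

φ(n) = (p−1)(q−1) = 10·30 = 300.
Need d with 7·d ≡ 1 (mod 300). Apply the extended Euclidean algorithm:
300 = 42*7 + 6
7 = 1*6 + 1
6 = 6*1 + 0
Back-substitute:
1 = 7 − 6
1 = −300 + 43·7
So 7·43 ≡ 1 (mod 300), hence d = 43.

43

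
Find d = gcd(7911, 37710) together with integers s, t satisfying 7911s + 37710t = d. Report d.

Apply Euclid's algorithm to 37710 and 7911:
37710 = 4×7911 + 6066
7911 = 1×6066 + 1845
6066 = 3×1845 + 531
1845 = 3×531 + 252
531 = 2×252 + 27
252 = 9×27 + 9
27 = 3×9 + 0
gcd(7911, 37710) = 9.
Back-substituting:
9 = 252 − 9·27
9 = −9·531 + 19·252
9 = 19·1845 − 66·531
9 = −66·6066 + 217·1845
9 = 217·7911 − 283·6066
9 = −283·37710 + 1349·7911
So 9 = (-283)·37710 + (1349)·7911.

9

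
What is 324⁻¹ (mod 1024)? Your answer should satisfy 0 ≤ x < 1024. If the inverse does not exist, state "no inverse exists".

Compute gcd(324, 1024):
1024 = 3·324 + 52
324 = 6·52 + 12
52 = 4·12 + 4
12 = 3·4 + 0
gcd(324, 1024) = 4 ≠ 1, so 324 has no multiplicative inverse modulo 1024.

no inverse exists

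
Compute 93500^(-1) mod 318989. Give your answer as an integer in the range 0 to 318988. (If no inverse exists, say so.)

Compute gcd(93500, 318989):
318989 = 3×93500 + 38489
93500 = 2×38489 + 16522
38489 = 2×16522 + 5445
16522 = 3×5445 + 187
5445 = 29×187 + 22
187 = 8×22 + 11
22 = 2×11 + 0
The gcd is 11, not 1, hence no inverse exists.

no inverse exists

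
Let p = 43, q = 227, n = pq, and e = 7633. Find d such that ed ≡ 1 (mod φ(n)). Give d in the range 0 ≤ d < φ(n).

3421

φ(n) = (p−1)(q−1) = 42·226 = 9492.
Need d with 7633·d ≡ 1 (mod 9492). Apply the extended Euclidean algorithm:
9492 = 1×7633 + 1859
7633 = 4×1859 + 197
1859 = 9×197 + 86
197 = 2×86 + 25
86 = 3×25 + 11
25 = 2×11 + 3
11 = 3×3 + 2
3 = 1×2 + 1
2 = 2×1 + 0
Back-substitute:
1 = 3 − 2
1 = −11 + 4·3
1 = 4·25 − 9·11
1 = −9·86 + 31·25
1 = 31·197 − 71·86
1 = −71·1859 + 670·197
1 = 670·7633 − 2751·1859
1 = −2751·9492 + 3421·7633
So 7633·3421 ≡ 1 (mod 9492), hence d = 3421.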